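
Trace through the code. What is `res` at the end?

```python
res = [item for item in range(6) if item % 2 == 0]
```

Let's trace through this code step by step.

Initialize: res = [item for item in range(6) if item % 2 == 0]

After execution: res = [0, 2, 4]
[0, 2, 4]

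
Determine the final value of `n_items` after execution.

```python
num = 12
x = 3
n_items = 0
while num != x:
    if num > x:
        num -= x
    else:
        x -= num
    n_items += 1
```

Let's trace through this code step by step.

Initialize: num = 12
Initialize: x = 3
Initialize: n_items = 0
Entering loop: while num != x:

After execution: n_items = 3
3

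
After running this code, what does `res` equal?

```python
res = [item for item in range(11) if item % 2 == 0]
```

Let's trace through this code step by step.

Initialize: res = [item for item in range(11) if item % 2 == 0]

After execution: res = [0, 2, 4, 6, 8, 10]
[0, 2, 4, 6, 8, 10]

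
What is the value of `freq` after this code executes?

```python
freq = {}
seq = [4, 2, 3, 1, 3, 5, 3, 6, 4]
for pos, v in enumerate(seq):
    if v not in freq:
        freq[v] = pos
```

Let's trace through this code step by step.

Initialize: freq = {}
Initialize: seq = [4, 2, 3, 1, 3, 5, 3, 6, 4]
Entering loop: for pos, v in enumerate(seq):

After execution: freq = {4: 0, 2: 1, 3: 2, 1: 3, 5: 5, 6: 7}
{4: 0, 2: 1, 3: 2, 1: 3, 5: 5, 6: 7}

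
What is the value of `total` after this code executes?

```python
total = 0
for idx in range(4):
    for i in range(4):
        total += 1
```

Let's trace through this code step by step.

Initialize: total = 0
Entering loop: for idx in range(4):

After execution: total = 16
16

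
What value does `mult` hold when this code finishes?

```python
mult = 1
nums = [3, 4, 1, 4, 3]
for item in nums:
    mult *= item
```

Let's trace through this code step by step.

Initialize: mult = 1
Initialize: nums = [3, 4, 1, 4, 3]
Entering loop: for item in nums:

After execution: mult = 144
144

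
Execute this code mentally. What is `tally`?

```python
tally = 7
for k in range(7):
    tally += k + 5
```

Let's trace through this code step by step.

Initialize: tally = 7
Entering loop: for k in range(7):

After execution: tally = 63
63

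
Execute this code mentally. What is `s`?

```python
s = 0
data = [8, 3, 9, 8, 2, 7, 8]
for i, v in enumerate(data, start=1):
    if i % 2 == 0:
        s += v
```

Let's trace through this code step by step.

Initialize: s = 0
Initialize: data = [8, 3, 9, 8, 2, 7, 8]
Entering loop: for i, v in enumerate(data, start=1):

After execution: s = 18
18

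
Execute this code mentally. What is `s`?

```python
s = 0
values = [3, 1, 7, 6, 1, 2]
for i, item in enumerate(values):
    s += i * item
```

Let's trace through this code step by step.

Initialize: s = 0
Initialize: values = [3, 1, 7, 6, 1, 2]
Entering loop: for i, item in enumerate(values):

After execution: s = 47
47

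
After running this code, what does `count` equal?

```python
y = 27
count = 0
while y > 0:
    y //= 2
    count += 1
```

Let's trace through this code step by step.

Initialize: y = 27
Initialize: count = 0
Entering loop: while y > 0:

After execution: count = 5
5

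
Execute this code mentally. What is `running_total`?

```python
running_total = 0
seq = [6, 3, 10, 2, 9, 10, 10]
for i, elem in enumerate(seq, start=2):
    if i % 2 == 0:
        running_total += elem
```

Let's trace through this code step by step.

Initialize: running_total = 0
Initialize: seq = [6, 3, 10, 2, 9, 10, 10]
Entering loop: for i, elem in enumerate(seq, start=2):

After execution: running_total = 35
35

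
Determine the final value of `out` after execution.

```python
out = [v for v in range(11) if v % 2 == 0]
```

Let's trace through this code step by step.

Initialize: out = [v for v in range(11) if v % 2 == 0]

After execution: out = [0, 2, 4, 6, 8, 10]
[0, 2, 4, 6, 8, 10]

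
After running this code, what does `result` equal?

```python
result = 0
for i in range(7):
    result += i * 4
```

Let's trace through this code step by step.

Initialize: result = 0
Entering loop: for i in range(7):

After execution: result = 84
84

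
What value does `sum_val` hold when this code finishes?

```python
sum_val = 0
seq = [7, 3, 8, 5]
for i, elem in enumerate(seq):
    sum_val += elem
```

Let's trace through this code step by step.

Initialize: sum_val = 0
Initialize: seq = [7, 3, 8, 5]
Entering loop: for i, elem in enumerate(seq):

After execution: sum_val = 23
23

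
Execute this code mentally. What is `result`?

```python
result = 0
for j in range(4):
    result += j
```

Let's trace through this code step by step.

Initialize: result = 0
Entering loop: for j in range(4):

After execution: result = 6
6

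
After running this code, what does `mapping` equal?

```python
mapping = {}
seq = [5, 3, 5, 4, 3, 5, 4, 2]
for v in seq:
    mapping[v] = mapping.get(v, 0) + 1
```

Let's trace through this code step by step.

Initialize: mapping = {}
Initialize: seq = [5, 3, 5, 4, 3, 5, 4, 2]
Entering loop: for v in seq:

After execution: mapping = {5: 3, 3: 2, 4: 2, 2: 1}
{5: 3, 3: 2, 4: 2, 2: 1}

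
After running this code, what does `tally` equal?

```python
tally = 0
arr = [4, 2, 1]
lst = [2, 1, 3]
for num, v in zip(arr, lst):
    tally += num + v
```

Let's trace through this code step by step.

Initialize: tally = 0
Initialize: arr = [4, 2, 1]
Initialize: lst = [2, 1, 3]
Entering loop: for num, v in zip(arr, lst):

After execution: tally = 13
13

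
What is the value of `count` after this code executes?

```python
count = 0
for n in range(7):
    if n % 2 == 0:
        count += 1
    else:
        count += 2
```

Let's trace through this code step by step.

Initialize: count = 0
Entering loop: for n in range(7):

After execution: count = 10
10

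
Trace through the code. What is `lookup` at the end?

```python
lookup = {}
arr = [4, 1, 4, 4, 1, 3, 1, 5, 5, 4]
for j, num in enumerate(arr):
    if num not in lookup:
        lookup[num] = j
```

Let's trace through this code step by step.

Initialize: lookup = {}
Initialize: arr = [4, 1, 4, 4, 1, 3, 1, 5, 5, 4]
Entering loop: for j, num in enumerate(arr):

After execution: lookup = {4: 0, 1: 1, 3: 5, 5: 7}
{4: 0, 1: 1, 3: 5, 5: 7}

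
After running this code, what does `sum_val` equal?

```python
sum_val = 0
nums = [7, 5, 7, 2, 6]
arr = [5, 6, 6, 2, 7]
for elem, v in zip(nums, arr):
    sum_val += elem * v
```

Let's trace through this code step by step.

Initialize: sum_val = 0
Initialize: nums = [7, 5, 7, 2, 6]
Initialize: arr = [5, 6, 6, 2, 7]
Entering loop: for elem, v in zip(nums, arr):

After execution: sum_val = 153
153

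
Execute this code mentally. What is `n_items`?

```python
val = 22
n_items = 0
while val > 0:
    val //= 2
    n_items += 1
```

Let's trace through this code step by step.

Initialize: val = 22
Initialize: n_items = 0
Entering loop: while val > 0:

After execution: n_items = 5
5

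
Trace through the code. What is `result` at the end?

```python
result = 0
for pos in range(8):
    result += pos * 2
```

Let's trace through this code step by step.

Initialize: result = 0
Entering loop: for pos in range(8):

After execution: result = 56
56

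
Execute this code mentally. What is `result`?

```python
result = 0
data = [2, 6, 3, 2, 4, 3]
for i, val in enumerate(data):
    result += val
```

Let's trace through this code step by step.

Initialize: result = 0
Initialize: data = [2, 6, 3, 2, 4, 3]
Entering loop: for i, val in enumerate(data):

After execution: result = 20
20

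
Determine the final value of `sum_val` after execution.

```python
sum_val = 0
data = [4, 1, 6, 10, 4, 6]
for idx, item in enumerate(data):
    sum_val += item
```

Let's trace through this code step by step.

Initialize: sum_val = 0
Initialize: data = [4, 1, 6, 10, 4, 6]
Entering loop: for idx, item in enumerate(data):

After execution: sum_val = 31
31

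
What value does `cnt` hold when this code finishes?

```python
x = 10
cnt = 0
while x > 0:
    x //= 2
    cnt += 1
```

Let's trace through this code step by step.

Initialize: x = 10
Initialize: cnt = 0
Entering loop: while x > 0:

After execution: cnt = 4
4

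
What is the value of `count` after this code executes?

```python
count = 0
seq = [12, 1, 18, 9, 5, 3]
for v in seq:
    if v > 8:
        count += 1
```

Let's trace through this code step by step.

Initialize: count = 0
Initialize: seq = [12, 1, 18, 9, 5, 3]
Entering loop: for v in seq:

After execution: count = 3
3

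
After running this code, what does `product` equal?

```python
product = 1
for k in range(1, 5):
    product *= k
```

Let's trace through this code step by step.

Initialize: product = 1
Entering loop: for k in range(1, 5):

After execution: product = 24
24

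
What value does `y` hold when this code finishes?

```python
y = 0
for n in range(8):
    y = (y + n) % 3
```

Let's trace through this code step by step.

Initialize: y = 0
Entering loop: for n in range(8):

After execution: y = 1
1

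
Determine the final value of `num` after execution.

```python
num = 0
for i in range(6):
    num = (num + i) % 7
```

Let's trace through this code step by step.

Initialize: num = 0
Entering loop: for i in range(6):

After execution: num = 1
1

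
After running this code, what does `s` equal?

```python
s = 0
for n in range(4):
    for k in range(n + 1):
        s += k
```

Let's trace through this code step by step.

Initialize: s = 0
Entering loop: for n in range(4):

After execution: s = 10
10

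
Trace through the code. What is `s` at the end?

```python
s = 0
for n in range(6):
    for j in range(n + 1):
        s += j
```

Let's trace through this code step by step.

Initialize: s = 0
Entering loop: for n in range(6):

After execution: s = 35
35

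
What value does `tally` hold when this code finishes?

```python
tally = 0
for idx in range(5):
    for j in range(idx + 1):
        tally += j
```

Let's trace through this code step by step.

Initialize: tally = 0
Entering loop: for idx in range(5):

After execution: tally = 20
20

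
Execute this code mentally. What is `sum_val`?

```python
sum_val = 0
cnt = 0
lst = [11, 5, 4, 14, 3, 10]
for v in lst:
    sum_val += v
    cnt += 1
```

Let's trace through this code step by step.

Initialize: sum_val = 0
Initialize: cnt = 0
Initialize: lst = [11, 5, 4, 14, 3, 10]
Entering loop: for v in lst:

After execution: sum_val = 47
47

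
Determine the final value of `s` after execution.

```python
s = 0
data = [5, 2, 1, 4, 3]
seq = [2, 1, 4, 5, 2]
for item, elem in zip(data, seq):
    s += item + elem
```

Let's trace through this code step by step.

Initialize: s = 0
Initialize: data = [5, 2, 1, 4, 3]
Initialize: seq = [2, 1, 4, 5, 2]
Entering loop: for item, elem in zip(data, seq):

After execution: s = 29
29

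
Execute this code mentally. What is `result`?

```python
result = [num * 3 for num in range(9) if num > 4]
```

Let's trace through this code step by step.

Initialize: result = [num * 3 for num in range(9) if num > 4]

After execution: result = [15, 18, 21, 24]
[15, 18, 21, 24]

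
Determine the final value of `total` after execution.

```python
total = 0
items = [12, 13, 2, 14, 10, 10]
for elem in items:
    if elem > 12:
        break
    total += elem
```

Let's trace through this code step by step.

Initialize: total = 0
Initialize: items = [12, 13, 2, 14, 10, 10]
Entering loop: for elem in items:

After execution: total = 12
12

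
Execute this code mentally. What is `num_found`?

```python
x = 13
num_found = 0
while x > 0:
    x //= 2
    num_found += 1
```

Let's trace through this code step by step.

Initialize: x = 13
Initialize: num_found = 0
Entering loop: while x > 0:

After execution: num_found = 4
4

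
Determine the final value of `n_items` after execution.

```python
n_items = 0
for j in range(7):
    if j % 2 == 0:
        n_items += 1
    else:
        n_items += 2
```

Let's trace through this code step by step.

Initialize: n_items = 0
Entering loop: for j in range(7):

After execution: n_items = 10
10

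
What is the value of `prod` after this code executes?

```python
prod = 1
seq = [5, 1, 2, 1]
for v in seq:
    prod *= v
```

Let's trace through this code step by step.

Initialize: prod = 1
Initialize: seq = [5, 1, 2, 1]
Entering loop: for v in seq:

After execution: prod = 10
10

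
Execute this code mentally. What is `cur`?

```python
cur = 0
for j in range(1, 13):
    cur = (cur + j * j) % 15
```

Let's trace through this code step by step.

Initialize: cur = 0
Entering loop: for j in range(1, 13):

After execution: cur = 5
5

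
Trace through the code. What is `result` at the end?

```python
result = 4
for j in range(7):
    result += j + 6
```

Let's trace through this code step by step.

Initialize: result = 4
Entering loop: for j in range(7):

After execution: result = 67
67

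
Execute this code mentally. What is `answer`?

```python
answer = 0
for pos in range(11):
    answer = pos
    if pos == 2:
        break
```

Let's trace through this code step by step.

Initialize: answer = 0
Entering loop: for pos in range(11):

After execution: answer = 2
2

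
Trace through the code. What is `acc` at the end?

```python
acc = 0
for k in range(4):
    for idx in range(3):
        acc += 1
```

Let's trace through this code step by step.

Initialize: acc = 0
Entering loop: for k in range(4):

After execution: acc = 12
12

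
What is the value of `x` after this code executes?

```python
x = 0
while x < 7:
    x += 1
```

Let's trace through this code step by step.

Initialize: x = 0
Entering loop: while x < 7:

After execution: x = 7
7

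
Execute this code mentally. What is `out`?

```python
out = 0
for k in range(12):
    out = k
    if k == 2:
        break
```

Let's trace through this code step by step.

Initialize: out = 0
Entering loop: for k in range(12):

After execution: out = 2
2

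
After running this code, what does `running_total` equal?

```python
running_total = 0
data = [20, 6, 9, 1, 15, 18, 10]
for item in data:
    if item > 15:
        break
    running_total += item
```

Let's trace through this code step by step.

Initialize: running_total = 0
Initialize: data = [20, 6, 9, 1, 15, 18, 10]
Entering loop: for item in data:

After execution: running_total = 0
0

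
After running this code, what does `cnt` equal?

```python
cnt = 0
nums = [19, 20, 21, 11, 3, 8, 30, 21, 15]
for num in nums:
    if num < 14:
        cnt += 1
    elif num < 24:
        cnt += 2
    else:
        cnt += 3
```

Let's trace through this code step by step.

Initialize: cnt = 0
Initialize: nums = [19, 20, 21, 11, 3, 8, 30, 21, 15]
Entering loop: for num in nums:

After execution: cnt = 16
16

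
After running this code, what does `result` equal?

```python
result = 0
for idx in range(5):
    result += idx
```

Let's trace through this code step by step.

Initialize: result = 0
Entering loop: for idx in range(5):

After execution: result = 10
10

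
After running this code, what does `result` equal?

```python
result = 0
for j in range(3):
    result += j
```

Let's trace through this code step by step.

Initialize: result = 0
Entering loop: for j in range(3):

After execution: result = 3
3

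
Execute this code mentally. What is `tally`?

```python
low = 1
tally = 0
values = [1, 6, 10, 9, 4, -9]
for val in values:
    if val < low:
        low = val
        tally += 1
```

Let's trace through this code step by step.

Initialize: low = 1
Initialize: tally = 0
Initialize: values = [1, 6, 10, 9, 4, -9]
Entering loop: for val in values:

After execution: tally = 1
1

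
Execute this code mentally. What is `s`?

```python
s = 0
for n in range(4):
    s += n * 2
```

Let's trace through this code step by step.

Initialize: s = 0
Entering loop: for n in range(4):

After execution: s = 12
12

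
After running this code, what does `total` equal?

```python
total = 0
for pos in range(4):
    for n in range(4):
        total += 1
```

Let's trace through this code step by step.

Initialize: total = 0
Entering loop: for pos in range(4):

After execution: total = 16
16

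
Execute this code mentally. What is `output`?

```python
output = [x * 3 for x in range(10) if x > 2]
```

Let's trace through this code step by step.

Initialize: output = [x * 3 for x in range(10) if x > 2]

After execution: output = [9, 12, 15, 18, 21, 24, 27]
[9, 12, 15, 18, 21, 24, 27]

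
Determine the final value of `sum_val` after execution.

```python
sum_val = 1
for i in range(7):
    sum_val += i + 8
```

Let's trace through this code step by step.

Initialize: sum_val = 1
Entering loop: for i in range(7):

After execution: sum_val = 78
78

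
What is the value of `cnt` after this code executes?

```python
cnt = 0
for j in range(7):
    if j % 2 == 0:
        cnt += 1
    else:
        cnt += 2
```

Let's trace through this code step by step.

Initialize: cnt = 0
Entering loop: for j in range(7):

After execution: cnt = 10
10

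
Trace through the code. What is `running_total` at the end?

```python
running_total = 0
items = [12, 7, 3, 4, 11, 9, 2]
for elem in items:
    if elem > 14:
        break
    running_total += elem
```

Let's trace through this code step by step.

Initialize: running_total = 0
Initialize: items = [12, 7, 3, 4, 11, 9, 2]
Entering loop: for elem in items:

After execution: running_total = 48
48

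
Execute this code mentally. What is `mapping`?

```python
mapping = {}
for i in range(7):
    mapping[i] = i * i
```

Let's trace through this code step by step.

Initialize: mapping = {}
Entering loop: for i in range(7):

After execution: mapping = {0: 0, 1: 1, 2: 4, 3: 9, 4: 16, 5: 25, 6: 36}
{0: 0, 1: 1, 2: 4, 3: 9, 4: 16, 5: 25, 6: 36}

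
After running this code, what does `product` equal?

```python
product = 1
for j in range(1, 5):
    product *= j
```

Let's trace through this code step by step.

Initialize: product = 1
Entering loop: for j in range(1, 5):

After execution: product = 24
24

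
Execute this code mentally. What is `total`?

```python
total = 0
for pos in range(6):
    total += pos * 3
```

Let's trace through this code step by step.

Initialize: total = 0
Entering loop: for pos in range(6):

After execution: total = 45
45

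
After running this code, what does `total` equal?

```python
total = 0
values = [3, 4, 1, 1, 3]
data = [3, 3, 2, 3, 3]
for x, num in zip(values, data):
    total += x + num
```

Let's trace through this code step by step.

Initialize: total = 0
Initialize: values = [3, 4, 1, 1, 3]
Initialize: data = [3, 3, 2, 3, 3]
Entering loop: for x, num in zip(values, data):

After execution: total = 26
26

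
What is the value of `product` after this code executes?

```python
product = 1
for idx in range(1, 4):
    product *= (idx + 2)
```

Let's trace through this code step by step.

Initialize: product = 1
Entering loop: for idx in range(1, 4):

After execution: product = 60
60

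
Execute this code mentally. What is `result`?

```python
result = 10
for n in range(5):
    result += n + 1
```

Let's trace through this code step by step.

Initialize: result = 10
Entering loop: for n in range(5):

After execution: result = 25
25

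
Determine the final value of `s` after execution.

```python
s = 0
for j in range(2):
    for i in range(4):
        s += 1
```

Let's trace through this code step by step.

Initialize: s = 0
Entering loop: for j in range(2):

After execution: s = 8
8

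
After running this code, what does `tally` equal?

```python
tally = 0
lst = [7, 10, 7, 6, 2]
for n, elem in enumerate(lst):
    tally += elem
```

Let's trace through this code step by step.

Initialize: tally = 0
Initialize: lst = [7, 10, 7, 6, 2]
Entering loop: for n, elem in enumerate(lst):

After execution: tally = 32
32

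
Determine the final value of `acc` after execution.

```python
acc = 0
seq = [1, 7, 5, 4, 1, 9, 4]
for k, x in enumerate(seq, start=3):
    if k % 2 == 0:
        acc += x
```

Let's trace through this code step by step.

Initialize: acc = 0
Initialize: seq = [1, 7, 5, 4, 1, 9, 4]
Entering loop: for k, x in enumerate(seq, start=3):

After execution: acc = 20
20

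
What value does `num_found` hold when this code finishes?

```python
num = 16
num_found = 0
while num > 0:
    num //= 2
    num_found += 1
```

Let's trace through this code step by step.

Initialize: num = 16
Initialize: num_found = 0
Entering loop: while num > 0:

After execution: num_found = 5
5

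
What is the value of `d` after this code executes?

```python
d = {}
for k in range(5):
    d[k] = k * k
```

Let's trace through this code step by step.

Initialize: d = {}
Entering loop: for k in range(5):

After execution: d = {0: 0, 1: 1, 2: 4, 3: 9, 4: 16}
{0: 0, 1: 1, 2: 4, 3: 9, 4: 16}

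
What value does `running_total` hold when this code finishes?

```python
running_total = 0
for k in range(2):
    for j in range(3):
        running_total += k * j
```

Let's trace through this code step by step.

Initialize: running_total = 0
Entering loop: for k in range(2):

After execution: running_total = 3
3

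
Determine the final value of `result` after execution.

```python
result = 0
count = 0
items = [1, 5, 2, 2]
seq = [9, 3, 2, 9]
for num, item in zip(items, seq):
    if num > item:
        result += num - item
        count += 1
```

Let's trace through this code step by step.

Initialize: result = 0
Initialize: count = 0
Initialize: items = [1, 5, 2, 2]
Initialize: seq = [9, 3, 2, 9]
Entering loop: for num, item in zip(items, seq):

After execution: result = 2
2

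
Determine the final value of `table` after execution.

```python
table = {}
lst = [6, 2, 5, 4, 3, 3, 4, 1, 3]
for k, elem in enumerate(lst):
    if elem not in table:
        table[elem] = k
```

Let's trace through this code step by step.

Initialize: table = {}
Initialize: lst = [6, 2, 5, 4, 3, 3, 4, 1, 3]
Entering loop: for k, elem in enumerate(lst):

After execution: table = {6: 0, 2: 1, 5: 2, 4: 3, 3: 4, 1: 7}
{6: 0, 2: 1, 5: 2, 4: 3, 3: 4, 1: 7}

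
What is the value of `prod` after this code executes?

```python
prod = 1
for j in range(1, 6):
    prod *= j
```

Let's trace through this code step by step.

Initialize: prod = 1
Entering loop: for j in range(1, 6):

After execution: prod = 120
120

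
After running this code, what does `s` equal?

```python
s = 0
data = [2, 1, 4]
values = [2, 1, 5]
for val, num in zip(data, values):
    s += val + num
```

Let's trace through this code step by step.

Initialize: s = 0
Initialize: data = [2, 1, 4]
Initialize: values = [2, 1, 5]
Entering loop: for val, num in zip(data, values):

After execution: s = 15
15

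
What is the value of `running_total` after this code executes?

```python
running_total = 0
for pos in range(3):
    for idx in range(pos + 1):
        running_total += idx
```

Let's trace through this code step by step.

Initialize: running_total = 0
Entering loop: for pos in range(3):

After execution: running_total = 4
4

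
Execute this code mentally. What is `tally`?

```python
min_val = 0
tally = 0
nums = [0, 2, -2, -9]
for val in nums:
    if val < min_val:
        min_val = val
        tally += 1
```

Let's trace through this code step by step.

Initialize: min_val = 0
Initialize: tally = 0
Initialize: nums = [0, 2, -2, -9]
Entering loop: for val in nums:

After execution: tally = 2
2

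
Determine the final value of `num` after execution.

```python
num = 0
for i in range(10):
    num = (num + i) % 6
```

Let's trace through this code step by step.

Initialize: num = 0
Entering loop: for i in range(10):

After execution: num = 3
3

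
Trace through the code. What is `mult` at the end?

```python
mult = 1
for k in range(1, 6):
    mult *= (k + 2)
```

Let's trace through this code step by step.

Initialize: mult = 1
Entering loop: for k in range(1, 6):

After execution: mult = 2520
2520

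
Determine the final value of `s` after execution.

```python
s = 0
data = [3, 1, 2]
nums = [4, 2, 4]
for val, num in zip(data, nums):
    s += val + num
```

Let's trace through this code step by step.

Initialize: s = 0
Initialize: data = [3, 1, 2]
Initialize: nums = [4, 2, 4]
Entering loop: for val, num in zip(data, nums):

After execution: s = 16
16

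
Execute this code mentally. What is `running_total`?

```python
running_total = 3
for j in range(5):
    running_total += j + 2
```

Let's trace through this code step by step.

Initialize: running_total = 3
Entering loop: for j in range(5):

After execution: running_total = 23
23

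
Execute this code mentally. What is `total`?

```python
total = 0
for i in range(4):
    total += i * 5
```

Let's trace through this code step by step.

Initialize: total = 0
Entering loop: for i in range(4):

After execution: total = 30
30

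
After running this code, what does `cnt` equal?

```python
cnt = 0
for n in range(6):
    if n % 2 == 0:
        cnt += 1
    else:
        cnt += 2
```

Let's trace through this code step by step.

Initialize: cnt = 0
Entering loop: for n in range(6):

After execution: cnt = 9
9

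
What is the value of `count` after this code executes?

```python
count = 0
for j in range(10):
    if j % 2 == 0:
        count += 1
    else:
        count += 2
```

Let's trace through this code step by step.

Initialize: count = 0
Entering loop: for j in range(10):

After execution: count = 15
15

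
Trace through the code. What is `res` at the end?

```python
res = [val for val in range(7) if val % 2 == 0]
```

Let's trace through this code step by step.

Initialize: res = [val for val in range(7) if val % 2 == 0]

After execution: res = [0, 2, 4, 6]
[0, 2, 4, 6]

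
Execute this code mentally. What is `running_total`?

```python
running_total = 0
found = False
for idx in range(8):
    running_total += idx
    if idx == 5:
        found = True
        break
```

Let's trace through this code step by step.

Initialize: running_total = 0
Initialize: found = False
Entering loop: for idx in range(8):

After execution: running_total = 15
15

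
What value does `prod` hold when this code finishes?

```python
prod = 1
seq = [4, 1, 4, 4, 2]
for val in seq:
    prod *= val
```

Let's trace through this code step by step.

Initialize: prod = 1
Initialize: seq = [4, 1, 4, 4, 2]
Entering loop: for val in seq:

After execution: prod = 128
128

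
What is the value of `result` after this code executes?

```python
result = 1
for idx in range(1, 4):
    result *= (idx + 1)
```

Let's trace through this code step by step.

Initialize: result = 1
Entering loop: for idx in range(1, 4):

After execution: result = 24
24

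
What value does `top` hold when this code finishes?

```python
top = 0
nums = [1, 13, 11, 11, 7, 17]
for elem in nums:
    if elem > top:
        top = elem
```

Let's trace through this code step by step.

Initialize: top = 0
Initialize: nums = [1, 13, 11, 11, 7, 17]
Entering loop: for elem in nums:

After execution: top = 17
17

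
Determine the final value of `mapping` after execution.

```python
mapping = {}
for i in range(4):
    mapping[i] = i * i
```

Let's trace through this code step by step.

Initialize: mapping = {}
Entering loop: for i in range(4):

After execution: mapping = {0: 0, 1: 1, 2: 4, 3: 9}
{0: 0, 1: 1, 2: 4, 3: 9}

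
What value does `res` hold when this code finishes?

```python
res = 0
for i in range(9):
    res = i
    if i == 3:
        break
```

Let's trace through this code step by step.

Initialize: res = 0
Entering loop: for i in range(9):

After execution: res = 3
3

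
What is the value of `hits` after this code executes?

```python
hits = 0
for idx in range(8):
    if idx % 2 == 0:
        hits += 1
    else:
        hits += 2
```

Let's trace through this code step by step.

Initialize: hits = 0
Entering loop: for idx in range(8):

After execution: hits = 12
12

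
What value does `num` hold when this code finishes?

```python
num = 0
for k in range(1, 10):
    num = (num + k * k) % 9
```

Let's trace through this code step by step.

Initialize: num = 0
Entering loop: for k in range(1, 10):

After execution: num = 6
6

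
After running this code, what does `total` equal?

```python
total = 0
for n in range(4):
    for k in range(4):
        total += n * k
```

Let's trace through this code step by step.

Initialize: total = 0
Entering loop: for n in range(4):

After execution: total = 36
36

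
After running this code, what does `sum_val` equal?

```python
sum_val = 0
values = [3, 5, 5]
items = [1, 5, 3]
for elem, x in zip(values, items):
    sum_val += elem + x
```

Let's trace through this code step by step.

Initialize: sum_val = 0
Initialize: values = [3, 5, 5]
Initialize: items = [1, 5, 3]
Entering loop: for elem, x in zip(values, items):

After execution: sum_val = 22
22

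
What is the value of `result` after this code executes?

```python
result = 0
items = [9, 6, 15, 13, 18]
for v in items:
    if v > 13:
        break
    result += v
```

Let's trace through this code step by step.

Initialize: result = 0
Initialize: items = [9, 6, 15, 13, 18]
Entering loop: for v in items:

After execution: result = 15
15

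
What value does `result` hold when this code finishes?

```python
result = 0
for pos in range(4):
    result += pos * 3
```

Let's trace through this code step by step.

Initialize: result = 0
Entering loop: for pos in range(4):

After execution: result = 18
18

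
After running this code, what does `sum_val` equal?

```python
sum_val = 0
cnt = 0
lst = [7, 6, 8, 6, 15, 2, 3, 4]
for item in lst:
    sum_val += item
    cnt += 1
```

Let's trace through this code step by step.

Initialize: sum_val = 0
Initialize: cnt = 0
Initialize: lst = [7, 6, 8, 6, 15, 2, 3, 4]
Entering loop: for item in lst:

After execution: sum_val = 51
51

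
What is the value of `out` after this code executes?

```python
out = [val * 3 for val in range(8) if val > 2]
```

Let's trace through this code step by step.

Initialize: out = [val * 3 for val in range(8) if val > 2]

After execution: out = [9, 12, 15, 18, 21]
[9, 12, 15, 18, 21]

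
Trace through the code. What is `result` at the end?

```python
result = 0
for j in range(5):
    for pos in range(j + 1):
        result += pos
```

Let's trace through this code step by step.

Initialize: result = 0
Entering loop: for j in range(5):

After execution: result = 20
20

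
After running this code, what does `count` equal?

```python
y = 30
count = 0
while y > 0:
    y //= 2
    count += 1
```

Let's trace through this code step by step.

Initialize: y = 30
Initialize: count = 0
Entering loop: while y > 0:

After execution: count = 5
5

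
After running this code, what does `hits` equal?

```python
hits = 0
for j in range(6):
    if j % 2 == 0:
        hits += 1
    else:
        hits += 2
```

Let's trace through this code step by step.

Initialize: hits = 0
Entering loop: for j in range(6):

After execution: hits = 9
9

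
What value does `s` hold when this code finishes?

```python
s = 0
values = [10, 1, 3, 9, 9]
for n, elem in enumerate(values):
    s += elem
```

Let's trace through this code step by step.

Initialize: s = 0
Initialize: values = [10, 1, 3, 9, 9]
Entering loop: for n, elem in enumerate(values):

After execution: s = 32
32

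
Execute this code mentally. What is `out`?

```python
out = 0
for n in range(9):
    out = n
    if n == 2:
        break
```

Let's trace through this code step by step.

Initialize: out = 0
Entering loop: for n in range(9):

After execution: out = 2
2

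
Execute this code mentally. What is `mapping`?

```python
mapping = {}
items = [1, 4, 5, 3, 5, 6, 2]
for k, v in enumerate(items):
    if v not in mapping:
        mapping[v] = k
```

Let's trace through this code step by step.

Initialize: mapping = {}
Initialize: items = [1, 4, 5, 3, 5, 6, 2]
Entering loop: for k, v in enumerate(items):

After execution: mapping = {1: 0, 4: 1, 5: 2, 3: 3, 6: 5, 2: 6}
{1: 0, 4: 1, 5: 2, 3: 3, 6: 5, 2: 6}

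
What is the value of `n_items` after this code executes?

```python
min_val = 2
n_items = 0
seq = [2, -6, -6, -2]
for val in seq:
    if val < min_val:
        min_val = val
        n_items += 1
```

Let's trace through this code step by step.

Initialize: min_val = 2
Initialize: n_items = 0
Initialize: seq = [2, -6, -6, -2]
Entering loop: for val in seq:

After execution: n_items = 1
1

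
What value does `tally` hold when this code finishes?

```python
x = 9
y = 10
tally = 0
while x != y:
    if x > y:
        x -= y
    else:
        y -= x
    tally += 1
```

Let's trace through this code step by step.

Initialize: x = 9
Initialize: y = 10
Initialize: tally = 0
Entering loop: while x != y:

After execution: tally = 9
9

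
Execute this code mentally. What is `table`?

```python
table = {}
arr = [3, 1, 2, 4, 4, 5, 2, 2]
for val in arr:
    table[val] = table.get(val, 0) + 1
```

Let's trace through this code step by step.

Initialize: table = {}
Initialize: arr = [3, 1, 2, 4, 4, 5, 2, 2]
Entering loop: for val in arr:

After execution: table = {3: 1, 1: 1, 2: 3, 4: 2, 5: 1}
{3: 1, 1: 1, 2: 3, 4: 2, 5: 1}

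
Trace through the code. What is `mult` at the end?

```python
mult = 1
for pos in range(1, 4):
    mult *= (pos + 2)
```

Let's trace through this code step by step.

Initialize: mult = 1
Entering loop: for pos in range(1, 4):

After execution: mult = 60
60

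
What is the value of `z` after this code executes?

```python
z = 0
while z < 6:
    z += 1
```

Let's trace through this code step by step.

Initialize: z = 0
Entering loop: while z < 6:

After execution: z = 6
6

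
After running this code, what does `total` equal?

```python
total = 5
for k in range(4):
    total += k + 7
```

Let's trace through this code step by step.

Initialize: total = 5
Entering loop: for k in range(4):

After execution: total = 39
39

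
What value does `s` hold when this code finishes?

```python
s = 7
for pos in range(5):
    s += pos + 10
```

Let's trace through this code step by step.

Initialize: s = 7
Entering loop: for pos in range(5):

After execution: s = 67
67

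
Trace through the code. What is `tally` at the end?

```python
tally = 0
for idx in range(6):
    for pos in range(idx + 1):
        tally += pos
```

Let's trace through this code step by step.

Initialize: tally = 0
Entering loop: for idx in range(6):

After execution: tally = 35
35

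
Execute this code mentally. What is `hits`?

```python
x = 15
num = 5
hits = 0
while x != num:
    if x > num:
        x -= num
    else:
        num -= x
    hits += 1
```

Let's trace through this code step by step.

Initialize: x = 15
Initialize: num = 5
Initialize: hits = 0
Entering loop: while x != num:

After execution: hits = 2
2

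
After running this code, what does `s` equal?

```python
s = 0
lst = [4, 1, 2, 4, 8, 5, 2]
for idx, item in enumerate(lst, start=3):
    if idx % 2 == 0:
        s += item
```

Let's trace through this code step by step.

Initialize: s = 0
Initialize: lst = [4, 1, 2, 4, 8, 5, 2]
Entering loop: for idx, item in enumerate(lst, start=3):

After execution: s = 10
10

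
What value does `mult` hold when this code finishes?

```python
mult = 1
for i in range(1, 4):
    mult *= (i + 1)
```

Let's trace through this code step by step.

Initialize: mult = 1
Entering loop: for i in range(1, 4):

After execution: mult = 24
24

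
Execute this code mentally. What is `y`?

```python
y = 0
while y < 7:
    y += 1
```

Let's trace through this code step by step.

Initialize: y = 0
Entering loop: while y < 7:

After execution: y = 7
7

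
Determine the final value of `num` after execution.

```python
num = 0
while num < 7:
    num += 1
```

Let's trace through this code step by step.

Initialize: num = 0
Entering loop: while num < 7:

After execution: num = 7
7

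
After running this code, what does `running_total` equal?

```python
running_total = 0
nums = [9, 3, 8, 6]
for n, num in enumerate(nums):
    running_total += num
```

Let's trace through this code step by step.

Initialize: running_total = 0
Initialize: nums = [9, 3, 8, 6]
Entering loop: for n, num in enumerate(nums):

After execution: running_total = 26
26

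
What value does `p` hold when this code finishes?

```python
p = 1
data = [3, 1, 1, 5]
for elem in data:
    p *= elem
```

Let's trace through this code step by step.

Initialize: p = 1
Initialize: data = [3, 1, 1, 5]
Entering loop: for elem in data:

After execution: p = 15
15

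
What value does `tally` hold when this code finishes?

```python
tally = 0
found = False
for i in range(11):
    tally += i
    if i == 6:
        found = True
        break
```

Let's trace through this code step by step.

Initialize: tally = 0
Initialize: found = False
Entering loop: for i in range(11):

After execution: tally = 21
21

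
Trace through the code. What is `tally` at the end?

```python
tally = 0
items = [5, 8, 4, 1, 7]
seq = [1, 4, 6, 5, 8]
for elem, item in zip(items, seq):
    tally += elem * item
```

Let's trace through this code step by step.

Initialize: tally = 0
Initialize: items = [5, 8, 4, 1, 7]
Initialize: seq = [1, 4, 6, 5, 8]
Entering loop: for elem, item in zip(items, seq):

After execution: tally = 122
122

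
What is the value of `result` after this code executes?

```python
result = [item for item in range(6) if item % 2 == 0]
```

Let's trace through this code step by step.

Initialize: result = [item for item in range(6) if item % 2 == 0]

After execution: result = [0, 2, 4]
[0, 2, 4]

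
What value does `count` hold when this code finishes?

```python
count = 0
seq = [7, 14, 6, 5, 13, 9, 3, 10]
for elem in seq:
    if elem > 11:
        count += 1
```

Let's trace through this code step by step.

Initialize: count = 0
Initialize: seq = [7, 14, 6, 5, 13, 9, 3, 10]
Entering loop: for elem in seq:

After execution: count = 2
2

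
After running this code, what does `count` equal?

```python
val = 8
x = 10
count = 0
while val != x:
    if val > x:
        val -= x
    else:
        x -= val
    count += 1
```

Let's trace through this code step by step.

Initialize: val = 8
Initialize: x = 10
Initialize: count = 0
Entering loop: while val != x:

After execution: count = 4
4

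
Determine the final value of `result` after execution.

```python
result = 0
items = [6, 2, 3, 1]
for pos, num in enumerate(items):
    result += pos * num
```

Let's trace through this code step by step.

Initialize: result = 0
Initialize: items = [6, 2, 3, 1]
Entering loop: for pos, num in enumerate(items):

After execution: result = 11
11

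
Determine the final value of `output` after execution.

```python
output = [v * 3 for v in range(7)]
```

Let's trace through this code step by step.

Initialize: output = [v * 3 for v in range(7)]

After execution: output = [0, 3, 6, 9, 12, 15, 18]
[0, 3, 6, 9, 12, 15, 18]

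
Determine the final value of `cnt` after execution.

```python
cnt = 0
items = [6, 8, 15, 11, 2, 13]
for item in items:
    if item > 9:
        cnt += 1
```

Let's trace through this code step by step.

Initialize: cnt = 0
Initialize: items = [6, 8, 15, 11, 2, 13]
Entering loop: for item in items:

After execution: cnt = 3
3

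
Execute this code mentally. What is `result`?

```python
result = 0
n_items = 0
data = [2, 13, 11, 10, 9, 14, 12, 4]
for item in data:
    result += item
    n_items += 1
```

Let's trace through this code step by step.

Initialize: result = 0
Initialize: n_items = 0
Initialize: data = [2, 13, 11, 10, 9, 14, 12, 4]
Entering loop: for item in data:

After execution: result = 75
75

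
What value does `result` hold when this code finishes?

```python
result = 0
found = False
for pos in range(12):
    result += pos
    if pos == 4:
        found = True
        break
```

Let's trace through this code step by step.

Initialize: result = 0
Initialize: found = False
Entering loop: for pos in range(12):

After execution: result = 10
10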